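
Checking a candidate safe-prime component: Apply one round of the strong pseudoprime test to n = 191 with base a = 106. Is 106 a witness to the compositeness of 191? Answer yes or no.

n − 1 = 190 = 2^1 · 95, so s = 1 and d = 95.
x_0 = 106^95 mod 191 = 190.
x_0 = 190 ≡ −1, so 106 is not a witness.

no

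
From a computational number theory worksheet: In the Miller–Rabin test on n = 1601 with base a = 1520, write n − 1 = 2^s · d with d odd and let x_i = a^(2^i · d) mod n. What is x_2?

n − 1 = 1600 = 2^6 · 25, so s = 6 and d = 25.
x_0 = 1520^25 mod 1601 = 1344.
x_1 = 1344^2 mod 1601 = 408.
x_2 = 408^2 mod 1601 = 1561.

1561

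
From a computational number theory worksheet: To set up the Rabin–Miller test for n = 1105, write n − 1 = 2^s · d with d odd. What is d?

69

Halving: 1104 → 552 → 276 → 138 → 69; 69 is odd.
So 1104 = 2^4 · 69.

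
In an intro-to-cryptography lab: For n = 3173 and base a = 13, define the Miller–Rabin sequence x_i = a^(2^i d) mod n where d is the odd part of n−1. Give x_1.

n − 1 = 3172 = 2^2 · 793, so s = 2 and d = 793.
x_0 = 13^793 mod 3173 = 1305.
x_1 = 1305^2 mod 3173 = 2297.

2297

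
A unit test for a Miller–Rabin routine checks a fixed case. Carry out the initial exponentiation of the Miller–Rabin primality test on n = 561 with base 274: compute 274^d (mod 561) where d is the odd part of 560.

76

n − 1 = 560 = 2^4 · 35, so s = 4 and d = 35.
274^35 mod 561 = 76.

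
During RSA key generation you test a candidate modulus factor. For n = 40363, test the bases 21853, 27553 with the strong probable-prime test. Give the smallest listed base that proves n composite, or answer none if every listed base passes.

n − 1 = 40362 = 2^1 · 20181, so s = 1 and d = 20181.
Base 21853: x_0 = 21853^20181 mod 40363 = 40362. x_0 = 40362 ≡ −1, so 21853 is not a witness.
Base 27553: x_0 = 27553^20181 mod 40363 = 37799. x_0 ∉ {1, 40362} and s = 1, so 27553 is a Miller–Rabin witness and 40363 is composite.
The smallest witness among the given bases is 27553.

27553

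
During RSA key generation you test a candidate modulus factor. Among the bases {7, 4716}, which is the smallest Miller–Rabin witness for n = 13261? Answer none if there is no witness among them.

7

n − 1 = 13260 = 2^2 · 3315, so s = 2 and d = 3315.
Base 7: x_0 = 7^3315 mod 13261 = 11199. x_0 is neither 1 nor 13260, so continue squaring. x_1 = 11199^2 mod 13261 = 8324. Reached i = s−1 = 1 without hitting −1: 7 is a Miller–Rabin witness and 13261 is composite.
Base 4716: x_0 = 4716^3315 mod 13261 = 1690. x_0 is neither 1 nor 13260, so continue squaring. x_1 = 1690^2 mod 13261 = 4985. Reached i = s−1 = 1 without hitting −1: 4716 is a Miller–Rabin witness and 13261 is composite.
The smallest witness among the given bases is 7.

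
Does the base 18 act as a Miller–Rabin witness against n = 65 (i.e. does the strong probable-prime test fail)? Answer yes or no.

no

n − 1 = 64 = 2^6 · 1, so s = 6 and d = 1.
x_0 = 18^1 mod 65 = 18.
x_0 is neither 1 nor 64, so continue squaring.
x_1 = 18^2 mod 65 = 64.
x_1 ≡ −1, so 18 is not a witness.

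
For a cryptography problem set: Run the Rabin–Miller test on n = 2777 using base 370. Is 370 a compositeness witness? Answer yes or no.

n − 1 = 2776 = 2^3 · 347, so s = 3 and d = 347.
x_0 = 370^347 mod 2777 = 2776.
x_0 = 2776 ≡ −1, so 370 is not a witness.

no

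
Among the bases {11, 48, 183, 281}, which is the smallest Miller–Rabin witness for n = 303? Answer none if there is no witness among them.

11

n − 1 = 302 = 2^1 · 151, so s = 1 and d = 151.
Base 11: x_0 = 11^151 mod 303 = 191. x_0 ∉ {1, 302} and s = 1, so 11 is a Miller–Rabin witness and 303 is composite.
Base 48: x_0 = 48^151 mod 303 = 255. x_0 ∉ {1, 302} and s = 1, so 48 is a Miller–Rabin witness and 303 is composite.
Base 183: x_0 = 183^151 mod 303 = 183. x_0 ∉ {1, 302} and s = 1, so 183 is a Miller–Rabin witness and 303 is composite.
Base 281: x_0 = 281^151 mod 303 = 281. x_0 ∉ {1, 302} and s = 1, so 281 is a Miller–Rabin witness and 303 is composite.
The smallest witness among the given bases is 11.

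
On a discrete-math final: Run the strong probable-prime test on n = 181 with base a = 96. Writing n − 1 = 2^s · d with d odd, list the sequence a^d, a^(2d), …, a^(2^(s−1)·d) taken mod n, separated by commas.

162, 180

n − 1 = 180 = 2^2 · 45, so s = 2 and d = 45.
x_0 = 96^45 mod 181 = 162.
x_1 = 162^2 mod 181 = 180.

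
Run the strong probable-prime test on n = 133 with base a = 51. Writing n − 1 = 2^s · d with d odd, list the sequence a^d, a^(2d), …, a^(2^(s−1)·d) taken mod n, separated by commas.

8, 64

n − 1 = 132 = 2^2 · 33, so s = 2 and d = 33.
x_0 = 51^33 mod 133 = 8.
x_1 = 8^2 mod 133 = 64.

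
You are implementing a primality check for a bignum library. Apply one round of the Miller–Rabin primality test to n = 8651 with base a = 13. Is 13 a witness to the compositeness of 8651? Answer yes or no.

yes

n − 1 = 8650 = 2^1 · 4325, so s = 1 and d = 4325.
x_0 = 13^4325 mod 8651 = 4630.
x_0 ∉ {1, 8650} and s = 1, so 13 is a Miller–Rabin witness and 8651 is composite.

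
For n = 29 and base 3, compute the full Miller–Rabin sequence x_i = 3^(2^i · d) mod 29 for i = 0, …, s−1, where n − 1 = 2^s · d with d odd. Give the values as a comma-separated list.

n − 1 = 28 = 2^2 · 7, so s = 2 and d = 7.
x_0 = 3^7 mod 29 = 12.
x_1 = 12^2 mod 29 = 28.

12, 28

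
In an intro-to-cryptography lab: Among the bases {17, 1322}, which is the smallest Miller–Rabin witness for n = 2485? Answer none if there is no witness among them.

n − 1 = 2484 = 2^2 · 621, so s = 2 and d = 621.
Base 17: x_0 = 17^621 mod 2485 = 727. x_0 is neither 1 nor 2484, so continue squaring. x_1 = 727^2 mod 2485 = 1709. Reached i = s−1 = 1 without hitting −1: 17 is a Miller–Rabin witness and 2485 is composite.
Base 1322: x_0 = 1322^621 mod 2485 = 1462. x_0 is neither 1 nor 2484, so continue squaring. x_1 = 1462^2 mod 2485 = 344. Reached i = s−1 = 1 without hitting −1: 1322 is a Miller–Rabin witness and 2485 is composite.
The smallest witness among the given bases is 17.

17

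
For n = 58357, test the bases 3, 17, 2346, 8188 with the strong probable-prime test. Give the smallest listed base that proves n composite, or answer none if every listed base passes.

3

n − 1 = 58356 = 2^2 · 14589, so s = 2 and d = 14589.
Base 3: x_0 = 3^14589 mod 58357 = 44448. x_0 is neither 1 nor 58356, so continue squaring. x_1 = 44448^2 mod 58357 = 6826. Reached i = s−1 = 1 without hitting −1: 3 is a Miller–Rabin witness and 58357 is composite.
Base 17: x_0 = 17^14589 mod 58357 = 50205. x_0 is neither 1 nor 58356, so continue squaring. x_1 = 50205^2 mod 58357 = 44838. Reached i = s−1 = 1 without hitting −1: 17 is a Miller–Rabin witness and 58357 is composite.
Base 2346: x_0 = 2346^14589 mod 58357 = 45427. x_0 is neither 1 nor 58356, so continue squaring. x_1 = 45427^2 mod 58357 = 50452. Reached i = s−1 = 1 without hitting −1: 2346 is a Miller–Rabin witness and 58357 is composite.
Base 8188: x_0 = 8188^14589 mod 58357 = 32157. x_0 is neither 1 nor 58356, so continue squaring. x_1 = 32157^2 mod 58357 = 44966. Reached i = s−1 = 1 without hitting −1: 8188 is a Miller–Rabin witness and 58357 is composite.
The smallest witness among the given bases is 3.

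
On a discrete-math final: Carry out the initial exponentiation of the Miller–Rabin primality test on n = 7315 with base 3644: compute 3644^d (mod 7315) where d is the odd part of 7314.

n − 1 = 7314 = 2^1 · 3657, so s = 1 and d = 3657.
Repeated squaring mod 7315: 3644^1 ≡ 3644, 3644^2 ≡ 2011, 3644^4 ≡ 6241, 3644^8 ≡ 5021, 3644^16 ≡ 2951, 3644^32 ≡ 3551, 3644^64 ≡ 5856, 3644^128 ≡ 16, 3644^256 ≡ 256, 3644^512 ≡ 7016, 3644^1024 ≡ 1621, 3644^2048 ≡ 1556.
3657 = 2048 + 1024 + 512 + 64 + 8 + 1, so 3644^3657 ≡ 1556·1621·7016·5856·5021·3644 ≡ 449 (mod 7315).

449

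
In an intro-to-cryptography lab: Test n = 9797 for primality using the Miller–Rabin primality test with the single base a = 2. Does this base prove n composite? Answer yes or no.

yes

n − 1 = 9796 = 2^2 · 2449, so s = 2 and d = 2449.
x_0 = 2^2449 mod 9797 = 8635.
x_0 is neither 1 nor 9796, so continue squaring.
x_1 = 8635^2 mod 9797 = 8055.
Reached i = s−1 = 1 without hitting −1: 2 is a Miller–Rabin witness and 9797 is composite.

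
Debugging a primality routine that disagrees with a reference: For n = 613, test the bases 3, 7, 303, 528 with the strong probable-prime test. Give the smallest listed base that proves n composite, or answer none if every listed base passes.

n − 1 = 612 = 2^2 · 153, so s = 2 and d = 153.
Base 3: x_0 = 3^153 mod 613 = 612. x_0 = 612 ≡ −1, so 3 is not a witness.
Base 7: x_0 = 7^153 mod 613 = 1. x_0 = 1, so 7 is not a witness.
Base 303: x_0 = 303^153 mod 613 = 578. x_0 is neither 1 nor 612, so continue squaring. x_1 = 578^2 mod 613 = 612. x_1 ≡ −1, so 303 is not a witness.
Base 528: x_0 = 528^153 mod 613 = 578. x_0 is neither 1 nor 612, so continue squaring. x_1 = 578^2 mod 613 = 612. x_1 ≡ −1, so 528 is not a witness.
No listed base is a witness for 613.

none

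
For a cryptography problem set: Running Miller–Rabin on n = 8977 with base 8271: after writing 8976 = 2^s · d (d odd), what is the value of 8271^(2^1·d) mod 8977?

4607

n − 1 = 8976 = 2^4 · 561, so s = 4 and d = 561.
Repeated squaring mod 8977: 8271^1 ≡ 8271, 8271^2 ≡ 4701, 8271^4 ≡ 7004, 8271^8 ≡ 5688, 8271^16 ≡ 236, 8271^32 ≡ 1834, 8271^64 ≡ 6158, 8271^128 ≡ 2116, 8271^256 ≡ 6910, 8271^512 ≡ 8414.
561 = 512 + 32 + 16 + 1, so 8271^561 ≡ 8414·1834·236·8271 ≡ 7002 (mod 8977).
x_0 = 7002.
x_1 = 7002^2 mod 8977 = 4607.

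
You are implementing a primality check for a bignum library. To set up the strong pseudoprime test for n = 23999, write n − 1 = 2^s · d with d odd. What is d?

Halving: 23998 → 11999; 11999 is odd.
So 23998 = 2^1 · 11999.

11999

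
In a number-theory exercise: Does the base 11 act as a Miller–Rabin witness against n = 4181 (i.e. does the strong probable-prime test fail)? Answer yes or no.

yes

n − 1 = 4180 = 2^2 · 1045, so s = 2 and d = 1045.
x_0 = 11^1045 mod 4181 = 3082.
x_0 is neither 1 nor 4180, so continue squaring.
x_1 = 3082^2 mod 4181 = 3673.
Reached i = s−1 = 1 without hitting −1: 11 is a Miller–Rabin witness and 4181 is composite.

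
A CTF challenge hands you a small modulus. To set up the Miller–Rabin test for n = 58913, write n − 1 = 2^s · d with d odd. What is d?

Halving: 58912 → 29456 → 14728 → 7364 → 3682 → 1841; 1841 is odd.
So 58912 = 2^5 · 1841.

1841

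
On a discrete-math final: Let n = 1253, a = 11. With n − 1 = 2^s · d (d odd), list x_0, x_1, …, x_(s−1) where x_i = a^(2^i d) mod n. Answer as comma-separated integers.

634, 996

n − 1 = 1252 = 2^2 · 313, so s = 2 and d = 313.
x_0 = 11^313 mod 1253 = 634.
x_1 = 634^2 mod 1253 = 996.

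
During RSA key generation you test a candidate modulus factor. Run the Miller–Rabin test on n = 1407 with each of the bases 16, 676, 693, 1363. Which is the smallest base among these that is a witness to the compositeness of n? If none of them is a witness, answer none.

16

n − 1 = 1406 = 2^1 · 703, so s = 1 and d = 703.
Base 16: x_0 = 16^703 mod 1407 = 877. x_0 ∉ {1, 1406} and s = 1, so 16 is a Miller–Rabin witness and 1407 is composite.
Base 676: x_0 = 676^703 mod 1407 = 1222. x_0 ∉ {1, 1406} and s = 1, so 676 is a Miller–Rabin witness and 1407 is composite.
Base 693: x_0 = 693^703 mod 1407 = 546. x_0 ∉ {1, 1406} and s = 1, so 693 is a Miller–Rabin witness and 1407 is composite.
Base 1363: x_0 = 1363^703 mod 1407 = 1216. x_0 ∉ {1, 1406} and s = 1, so 1363 is a Miller–Rabin witness and 1407 is composite.
The smallest witness among the given bases is 16.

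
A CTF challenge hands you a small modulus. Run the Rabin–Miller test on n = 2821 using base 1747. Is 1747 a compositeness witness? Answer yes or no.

n − 1 = 2820 = 2^2 · 705, so s = 2 and d = 705.
x_0 = 1747^705 mod 2821 = 2696.
x_0 is neither 1 nor 2820, so continue squaring.
x_1 = 2696^2 mod 2821 = 1520.
Reached i = s−1 = 1 without hitting −1: 1747 is a Miller–Rabin witness and 2821 is composite.

yes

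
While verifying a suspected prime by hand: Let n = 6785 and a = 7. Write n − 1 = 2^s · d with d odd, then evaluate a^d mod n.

5627

n − 1 = 6784 = 2^7 · 53, so s = 7 and d = 53.
Repeated squaring mod 6785: 7^1 ≡ 7, 7^2 ≡ 49, 7^4 ≡ 2401, 7^8 ≡ 4336, 7^16 ≡ 6446, 7^32 ≡ 6361.
53 = 32 + 16 + 4 + 1, so 7^53 ≡ 6361·6446·2401·7 ≡ 5627 (mod 6785).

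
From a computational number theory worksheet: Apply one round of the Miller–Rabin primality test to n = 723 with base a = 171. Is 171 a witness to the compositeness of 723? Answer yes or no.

n − 1 = 722 = 2^1 · 361, so s = 1 and d = 361.
Repeated squaring mod 723: 171^1 ≡ 171, 171^2 ≡ 321, 171^4 ≡ 375, 171^8 ≡ 363, 171^16 ≡ 183, 171^32 ≡ 231, 171^64 ≡ 582, 171^128 ≡ 360, 171^256 ≡ 183.
361 = 256 + 64 + 32 + 8 + 1, so 171^361 ≡ 183·582·231·363·171 ≡ 552 (mod 723).
x_0 = 171^361 mod 723 = 552.
x_0 ∉ {1, 722} and s = 1, so 171 is a Miller–Rabin witness and 723 is composite.

yes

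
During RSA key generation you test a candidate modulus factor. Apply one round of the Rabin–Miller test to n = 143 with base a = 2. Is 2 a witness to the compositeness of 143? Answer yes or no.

yes

n − 1 = 142 = 2^1 · 71, so s = 1 and d = 71.
By repeated squaring, 2^71 ≡ 46 (mod 143).
x_0 = 2^71 mod 143 = 46.
x_0 ∉ {1, 142} and s = 1, so 2 is a Miller–Rabin witness and 143 is composite.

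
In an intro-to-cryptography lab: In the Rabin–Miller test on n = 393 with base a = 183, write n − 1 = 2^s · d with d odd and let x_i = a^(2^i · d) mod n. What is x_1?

369

n − 1 = 392 = 2^3 · 49, so s = 3 and d = 49.
x_0 = 183^49 mod 393 = 99.
x_1 = 99^2 mod 393 = 369.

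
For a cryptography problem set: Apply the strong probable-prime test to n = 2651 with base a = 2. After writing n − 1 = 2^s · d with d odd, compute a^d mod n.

32

n − 1 = 2650 = 2^1 · 1325, so s = 1 and d = 1325.
By repeated squaring, 2^1325 ≡ 32 (mod 2651).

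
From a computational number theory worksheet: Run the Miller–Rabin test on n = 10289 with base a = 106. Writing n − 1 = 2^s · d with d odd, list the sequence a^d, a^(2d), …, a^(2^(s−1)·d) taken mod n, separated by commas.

1, 1, 1, 1

n − 1 = 10288 = 2^4 · 643, so s = 4 and d = 643.
x_0 = 106^643 mod 10289 = 1.
x_1 = 1^2 mod 10289 = 1.
x_2 = 1^2 mod 10289 = 1.
x_3 = 1^2 mod 10289 = 1.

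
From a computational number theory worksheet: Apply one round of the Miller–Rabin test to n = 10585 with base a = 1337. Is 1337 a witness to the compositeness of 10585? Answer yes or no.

n − 1 = 10584 = 2^3 · 1323, so s = 3 and d = 1323.
x_0 = 1337^1323 mod 10585 = 4188.
x_0 is neither 1 nor 10584, so continue squaring.
x_1 = 4188^2 mod 10585 = 10584.
x_1 ≡ −1, so 1337 is not a witness.

no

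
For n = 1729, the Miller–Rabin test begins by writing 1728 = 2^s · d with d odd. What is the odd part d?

Halving: 1728 → 864 → 432 → 216 → 108 → 54 → 27; 27 is odd.
So 1728 = 2^6 · 27.

27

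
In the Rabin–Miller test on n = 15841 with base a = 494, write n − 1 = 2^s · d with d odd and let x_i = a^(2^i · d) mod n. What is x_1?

3039

n − 1 = 15840 = 2^5 · 495, so s = 5 and d = 495.
x_0 = 494^495 mod 15841 = 7687.
x_1 = 7687^2 mod 15841 = 3039.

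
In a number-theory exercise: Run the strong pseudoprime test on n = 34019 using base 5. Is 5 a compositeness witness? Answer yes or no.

no

n − 1 = 34018 = 2^1 · 17009, so s = 1 and d = 17009.
Repeated squaring mod 34019: 5^1 ≡ 5, 5^2 ≡ 25, 5^4 ≡ 625, 5^8 ≡ 16416, 5^16 ≡ 20557, 5^32 ≡ 6231, 5^64 ≡ 9682, 5^128 ≡ 18779, 5^256 ≡ 9887, 5^512 ≡ 16182, 5^1024 ≡ 12881, 5^2048 ≡ 9498, 5^4096 ≡ 27635, 5^8192 ≡ 694, 5^16384 ≡ 5370.
17009 = 16384 + 512 + 64 + 32 + 16 + 1, so 5^17009 ≡ 5370·16182·9682·6231·20557·5 ≡ 1 (mod 34019).
x_0 = 5^17009 mod 34019 = 1.
x_0 = 1, so 5 is not a witness.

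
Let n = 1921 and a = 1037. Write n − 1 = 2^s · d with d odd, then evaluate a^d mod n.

n − 1 = 1920 = 2^7 · 15, so s = 7 and d = 15.
Repeated squaring mod 1921: 1037^1 ≡ 1037, 1037^2 ≡ 1530, 1037^4 ≡ 1122, 1037^8 ≡ 629.
15 = 8 + 4 + 2 + 1, so 1037^15 ≡ 629·1122·1530·1037 ≡ 476 (mod 1921).

476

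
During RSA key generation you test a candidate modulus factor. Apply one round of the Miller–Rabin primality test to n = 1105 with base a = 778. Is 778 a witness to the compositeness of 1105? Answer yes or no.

n − 1 = 1104 = 2^4 · 69, so s = 4 and d = 69.
x_0 = 778^69 mod 1105 = 268.
x_0 is neither 1 nor 1104, so continue squaring.
x_1 = 268^2 mod 1105 = 1104.
x_1 ≡ −1, so 778 is not a witness.

no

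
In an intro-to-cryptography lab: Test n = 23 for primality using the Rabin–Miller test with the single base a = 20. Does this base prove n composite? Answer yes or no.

n − 1 = 22 = 2^1 · 11, so s = 1 and d = 11.
x_0 = 20^11 mod 23 = 22.
x_0 = 22 ≡ −1, so 20 is not a witness.

no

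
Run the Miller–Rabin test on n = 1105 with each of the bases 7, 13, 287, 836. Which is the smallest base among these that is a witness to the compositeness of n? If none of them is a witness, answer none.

n − 1 = 1104 = 2^4 · 69, so s = 4 and d = 69.
Base 7: x_0 = 7^69 mod 1105 = 827. x_0 is neither 1 nor 1104, so continue squaring. x_1 = 827^2 mod 1105 = 1039. x_2 = 1039^2 mod 1105 = 1041. x_3 = 1041^2 mod 1105 = 781. Reached i = s−1 = 3 without hitting −1: 7 is a Miller–Rabin witness and 1105 is composite.
Base 13: x_0 = 13^69 mod 1105 = 13. x_0 is neither 1 nor 1104, so continue squaring. x_1 = 13^2 mod 1105 = 169. x_2 = 169^2 mod 1105 = 936. x_3 = 936^2 mod 1105 = 936. Reached i = s−1 = 3 without hitting −1: 13 is a Miller–Rabin witness and 1105 is composite.
Base 287: x_0 = 287^69 mod 1105 = 937. x_0 is neither 1 nor 1104, so continue squaring. x_1 = 937^2 mod 1105 = 599. x_2 = 599^2 mod 1105 = 781. x_3 = 781^2 mod 1105 = 1. x_3 = 1 but x_2 ≠ ±1, a nontrivial square root of 1 — 287 is a witness and 1105 is composite.
Base 836: x_0 = 836^69 mod 1105 = 311. x_0 is neither 1 nor 1104, so continue squaring. x_1 = 311^2 mod 1105 = 586. x_2 = 586^2 mod 1105 = 846. x_3 = 846^2 mod 1105 = 781. Reached i = s−1 = 3 without hitting −1: 836 is a Miller–Rabin witness and 1105 is composite.
The smallest witness among the given bases is 7.

7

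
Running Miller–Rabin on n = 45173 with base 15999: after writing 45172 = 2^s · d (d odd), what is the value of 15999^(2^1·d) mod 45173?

957

n − 1 = 45172 = 2^2 · 11293, so s = 2 and d = 11293.
Repeated squaring mod 45173: 15999^1 ≡ 15999, 15999^2 ≡ 17783, 15999^4 ≡ 24089, 15999^8 ≡ 32736, 15999^16 ≡ 6617, 15999^32 ≡ 12052, 15999^64 ≡ 19509, 15999^128 ≡ 18556, 15999^256 ≡ 16530, 15999^512 ≡ 34596, 15999^1024 ≡ 24581, 15999^2048 ≡ 36686, 15999^4096 ≡ 23407, 15999^8192 ≡ 29505.
11293 = 8192 + 2048 + 1024 + 16 + 8 + 4 + 1, so 15999^11293 ≡ 29505·36686·24581·6617·32736·24089·15999 ≡ 36781 (mod 45173).
x_0 = 36781.
x_1 = 36781^2 mod 45173 = 957.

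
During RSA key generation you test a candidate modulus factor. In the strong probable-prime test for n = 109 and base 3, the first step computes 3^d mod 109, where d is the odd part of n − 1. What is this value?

n − 1 = 108 = 2^2 · 27, so s = 2 and d = 27.
3^27 mod 109 = 1.

1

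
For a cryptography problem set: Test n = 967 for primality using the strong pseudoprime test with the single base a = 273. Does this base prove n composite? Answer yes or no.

no

n − 1 = 966 = 2^1 · 483, so s = 1 and d = 483.
x_0 = 273^483 mod 967 = 966.
x_0 = 966 ≡ −1, so 273 is not a witness.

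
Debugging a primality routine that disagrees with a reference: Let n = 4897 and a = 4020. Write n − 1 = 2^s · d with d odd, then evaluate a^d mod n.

n − 1 = 4896 = 2^5 · 153, so s = 5 and d = 153.
4020^153 mod 4897 = 142.

142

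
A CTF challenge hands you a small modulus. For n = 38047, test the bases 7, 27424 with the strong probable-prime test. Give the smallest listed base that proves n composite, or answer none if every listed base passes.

none

n − 1 = 38046 = 2^1 · 19023, so s = 1 and d = 19023.
Base 7: x_0 = 7^19023 mod 38047 = 38046. x_0 = 38046 ≡ −1, so 7 is not a witness.
Base 27424: x_0 = 27424^19023 mod 38047 = 1. x_0 = 1, so 27424 is not a witness.
No listed base is a witness for 38047.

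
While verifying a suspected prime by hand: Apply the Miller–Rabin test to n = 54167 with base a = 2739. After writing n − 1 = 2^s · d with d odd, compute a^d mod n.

n − 1 = 54166 = 2^1 · 27083, so s = 1 and d = 27083.
Repeated squaring mod 54167: 2739^1 ≡ 2739, 2739^2 ≡ 27075, 2739^4 ≡ 13614, 2739^8 ≡ 35689, 2739^16 ≡ 21883, 2739^32 ≡ 29409, 2739^64 ≡ 4792, 2739^128 ≡ 50623, 2739^256 ≡ 47359, 2739^512 ≡ 36079, 2739^1024 ≡ 7064, 2739^2048 ≡ 12289, 2739^4096 ≡ 1925, 2739^8192 ≡ 22269, 2739^16384 ≡ 9476.
27083 = 16384 + 8192 + 2048 + 256 + 128 + 64 + 8 + 2 + 1, so 2739^27083 ≡ 9476·22269·12289·47359·50623·4792·35689·27075·2739 ≡ 1 (mod 54167).

1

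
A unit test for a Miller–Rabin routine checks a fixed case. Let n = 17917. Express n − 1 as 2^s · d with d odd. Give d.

4479

Halving: 17916 → 8958 → 4479; 4479 is odd.
So 17916 = 2^2 · 4479.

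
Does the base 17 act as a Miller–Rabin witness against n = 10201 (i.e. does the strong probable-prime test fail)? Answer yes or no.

n − 1 = 10200 = 2^3 · 1275, so s = 3 and d = 1275.
By repeated squaring, 17^1275 ≡ 9897 (mod 10201).
x_0 = 17^1275 mod 10201 = 9897.
x_0 is neither 1 nor 10200, so continue squaring.
x_1 = 9897^2 mod 10201 = 607.
x_2 = 607^2 mod 10201 = 1213.
Reached i = s−1 = 2 without hitting −1: 17 is a Miller–Rabin witness and 10201 is composite.

yes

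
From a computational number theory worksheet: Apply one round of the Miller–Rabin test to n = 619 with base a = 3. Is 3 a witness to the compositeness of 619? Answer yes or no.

no

n − 1 = 618 = 2^1 · 309, so s = 1 and d = 309.
x_0 = 3^309 mod 619 = 618.
x_0 = 618 ≡ −1, so 3 is not a witness.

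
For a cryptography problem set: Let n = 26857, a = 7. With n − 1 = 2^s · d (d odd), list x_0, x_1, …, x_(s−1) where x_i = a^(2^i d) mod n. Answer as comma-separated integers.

n − 1 = 26856 = 2^3 · 3357, so s = 3 and d = 3357.
x_0 = 7^3357 mod 26857 = 19445.
x_1 = 19445^2 mod 26857 = 15179.
x_2 = 15179^2 mod 26857 = 22695.

19445, 15179, 22695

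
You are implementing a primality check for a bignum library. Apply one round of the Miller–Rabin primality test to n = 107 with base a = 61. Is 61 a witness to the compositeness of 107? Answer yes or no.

no

n − 1 = 106 = 2^1 · 53, so s = 1 and d = 53.
By repeated squaring, 61^53 ≡ 1 (mod 107).
x_0 = 61^53 mod 107 = 1.
x_0 = 1, so 61 is not a witness.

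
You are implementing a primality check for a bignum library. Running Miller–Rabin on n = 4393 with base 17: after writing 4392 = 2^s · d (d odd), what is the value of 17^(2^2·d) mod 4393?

3982

n − 1 = 4392 = 2^3 · 549, so s = 3 and d = 549.
x_0 = 17^549 mod 4393 = 1238.
x_1 = 1238^2 mod 4393 = 3880.
x_2 = 3880^2 mod 4393 = 3982.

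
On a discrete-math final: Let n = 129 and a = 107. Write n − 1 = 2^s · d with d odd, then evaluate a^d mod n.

n − 1 = 128 = 2^7 · 1, so s = 7 and d = 1.
107^1 mod 129 = 107.

107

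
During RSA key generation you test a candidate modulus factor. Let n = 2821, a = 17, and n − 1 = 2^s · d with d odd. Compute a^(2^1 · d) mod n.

n − 1 = 2820 = 2^2 · 705, so s = 2 and d = 705.
x_0 = 17^705 mod 2821 = 2820.
x_1 = 2820^2 mod 2821 = 1.

1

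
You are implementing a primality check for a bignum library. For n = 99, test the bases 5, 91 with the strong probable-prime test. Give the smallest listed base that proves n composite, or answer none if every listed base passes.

n − 1 = 98 = 2^1 · 49, so s = 1 and d = 49.
Base 5: x_0 = 5^49 mod 99 = 86. x_0 ∉ {1, 98} and s = 1, so 5 is a Miller–Rabin witness and 99 is composite.
Base 91: x_0 = 91^49 mod 99 = 37. x_0 ∉ {1, 98} and s = 1, so 91 is a Miller–Rabin witness and 99 is composite.
The smallest witness among the given bases is 5.

5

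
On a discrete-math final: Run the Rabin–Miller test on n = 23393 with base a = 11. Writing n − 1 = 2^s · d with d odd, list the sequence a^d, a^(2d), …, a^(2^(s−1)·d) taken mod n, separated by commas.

n − 1 = 23392 = 2^5 · 731, so s = 5 and d = 731.
x_0 = 11^731 mod 23393 = 22104.
x_1 = 22104^2 mod 23393 = 618.
x_2 = 618^2 mod 23393 = 7636.
x_3 = 7636^2 mod 23393 = 13140.
x_4 = 13140^2 mod 23393 = 19260.

22104, 618, 7636, 13140, 19260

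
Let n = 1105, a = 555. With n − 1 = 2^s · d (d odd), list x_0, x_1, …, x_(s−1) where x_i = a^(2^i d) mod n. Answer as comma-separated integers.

n − 1 = 1104 = 2^4 · 69, so s = 4 and d = 69.
x_0 = 555^69 mod 1105 = 690.
x_1 = 690^2 mod 1105 = 950.
x_2 = 950^2 mod 1105 = 820.
x_3 = 820^2 mod 1105 = 560.

690, 950, 820, 560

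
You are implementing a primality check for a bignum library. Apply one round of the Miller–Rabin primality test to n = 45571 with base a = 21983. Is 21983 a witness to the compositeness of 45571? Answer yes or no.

no

n − 1 = 45570 = 2^1 · 22785, so s = 1 and d = 22785.
x_0 = 21983^22785 mod 45571 = 45570.
x_0 = 45570 ≡ −1, so 21983 is not a witness.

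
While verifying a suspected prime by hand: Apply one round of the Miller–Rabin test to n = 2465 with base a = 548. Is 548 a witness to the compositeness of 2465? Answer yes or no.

n − 1 = 2464 = 2^5 · 77, so s = 5 and d = 77.
Repeated squaring mod 2465: 548^1 ≡ 548, 548^2 ≡ 2039, 548^4 ≡ 1531, 548^8 ≡ 2211, 548^16 ≡ 426, 548^32 ≡ 1531, 548^64 ≡ 2211.
77 = 64 + 8 + 4 + 1, so 548^77 ≡ 2211·2211·1531·548 ≡ 1143 (mod 2465).
x_0 = 548^77 mod 2465 = 1143.
x_0 is neither 1 nor 2464, so continue squaring.
x_1 = 1143^2 mod 2465 = 2464.
x_1 ≡ −1, so 548 is not a witness.

no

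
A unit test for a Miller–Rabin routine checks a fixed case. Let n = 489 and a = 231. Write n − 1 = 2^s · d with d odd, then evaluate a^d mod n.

474

n − 1 = 488 = 2^3 · 61, so s = 3 and d = 61.
By repeated squaring, 231^61 ≡ 474 (mod 489).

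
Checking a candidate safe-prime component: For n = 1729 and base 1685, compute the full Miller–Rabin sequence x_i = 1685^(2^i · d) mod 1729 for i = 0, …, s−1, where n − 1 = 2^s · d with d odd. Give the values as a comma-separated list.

265, 1065, 1, 1, 1, 1

n − 1 = 1728 = 2^6 · 27, so s = 6 and d = 27.
x_0 = 1685^27 mod 1729 = 265.
x_1 = 265^2 mod 1729 = 1065.
x_2 = 1065^2 mod 1729 = 1.
x_3 = 1^2 mod 1729 = 1.
x_4 = 1^2 mod 1729 = 1.
x_5 = 1^2 mod 1729 = 1.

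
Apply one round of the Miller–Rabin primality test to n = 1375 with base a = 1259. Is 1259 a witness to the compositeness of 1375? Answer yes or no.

yes

n − 1 = 1374 = 2^1 · 687, so s = 1 and d = 687.
x_0 = 1259^687 mod 1375 = 894.
x_0 ∉ {1, 1374} and s = 1, so 1259 is a Miller–Rabin witness and 1375 is composite.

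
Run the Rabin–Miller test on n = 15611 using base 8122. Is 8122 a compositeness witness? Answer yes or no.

yes

n − 1 = 15610 = 2^1 · 7805, so s = 1 and d = 7805.
x_0 = 8122^7805 mod 15611 = 12283.
x_0 ∉ {1, 15610} and s = 1, so 8122 is a Miller–Rabin witness and 15611 is composite.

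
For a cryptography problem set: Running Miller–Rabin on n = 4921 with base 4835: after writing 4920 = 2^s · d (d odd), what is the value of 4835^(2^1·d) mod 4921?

4894

n − 1 = 4920 = 2^3 · 615, so s = 3 and d = 615.
Repeated squaring mod 4921: 4835^1 ≡ 4835, 4835^2 ≡ 2475, 4835^4 ≡ 3901, 4835^8 ≡ 2069, 4835^16 ≡ 4412, 4835^32 ≡ 3189, 4835^64 ≡ 2935, 4835^128 ≡ 2475, 4835^256 ≡ 3901, 4835^512 ≡ 2069.
615 = 512 + 64 + 32 + 4 + 2 + 1, so 4835^615 ≡ 2069·2935·3189·3901·2475·4835 ≡ 3674 (mod 4921).
x_0 = 3674.
x_1 = 3674^2 mod 4921 = 4894.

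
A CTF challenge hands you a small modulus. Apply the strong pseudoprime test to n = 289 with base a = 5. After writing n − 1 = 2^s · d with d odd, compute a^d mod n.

n − 1 = 288 = 2^5 · 9, so s = 5 and d = 9.
5^9 mod 289 = 63.

63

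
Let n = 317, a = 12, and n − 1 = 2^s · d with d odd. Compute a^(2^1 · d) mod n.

316

n − 1 = 316 = 2^2 · 79, so s = 2 and d = 79.
Repeated squaring mod 317: 12^1 ≡ 12, 12^2 ≡ 144, 12^4 ≡ 131, 12^8 ≡ 43, 12^16 ≡ 264, 12^32 ≡ 273, 12^64 ≡ 34.
79 = 64 + 8 + 4 + 2 + 1, so 12^79 ≡ 34·43·131·144·12 ≡ 114 (mod 317).
x_0 = 114.
x_1 = 114^2 mod 317 = 316.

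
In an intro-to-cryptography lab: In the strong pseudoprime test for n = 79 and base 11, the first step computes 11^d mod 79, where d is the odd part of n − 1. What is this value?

1

n − 1 = 78 = 2^1 · 39, so s = 1 and d = 39.
Repeated squaring mod 79: 11^1 ≡ 11, 11^2 ≡ 42, 11^4 ≡ 26, 11^8 ≡ 44, 11^16 ≡ 40, 11^32 ≡ 20.
39 = 32 + 4 + 2 + 1, so 11^39 ≡ 20·26·42·11 ≡ 1 (mod 79).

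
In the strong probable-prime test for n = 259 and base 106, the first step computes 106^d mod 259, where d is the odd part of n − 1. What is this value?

n − 1 = 258 = 2^1 · 129, so s = 1 and d = 129.
106^129 mod 259 = 162.

162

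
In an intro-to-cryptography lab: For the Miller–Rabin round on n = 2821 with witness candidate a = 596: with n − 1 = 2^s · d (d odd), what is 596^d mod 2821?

n − 1 = 2820 = 2^2 · 705, so s = 2 and d = 705.
Repeated squaring mod 2821: 596^1 ≡ 596, 596^2 ≡ 2591, 596^4 ≡ 2122, 596^8 ≡ 568, 596^16 ≡ 1030, 596^32 ≡ 204, 596^64 ≡ 2122, 596^128 ≡ 568, 596^256 ≡ 1030, 596^512 ≡ 204.
705 = 512 + 128 + 64 + 1, so 596^705 ≡ 204·568·2122·596 ≡ 1737 (mod 2821).

1737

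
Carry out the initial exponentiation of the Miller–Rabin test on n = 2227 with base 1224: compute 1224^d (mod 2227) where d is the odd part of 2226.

n − 1 = 2226 = 2^1 · 1113, so s = 1 and d = 1113.
Repeated squaring mod 2227: 1224^1 ≡ 1224, 1224^2 ≡ 1632, 1224^4 ≡ 2159, 1224^8 ≡ 170, 1224^16 ≡ 2176, 1224^32 ≡ 374, 1224^64 ≡ 1802, 1224^128 ≡ 238, 1224^256 ≡ 969, 1224^512 ≡ 1394, 1224^1024 ≡ 1292.
1113 = 1024 + 64 + 16 + 8 + 1, so 1224^1113 ≡ 1292·1802·2176·170·1224 ≡ 170 (mod 2227).

170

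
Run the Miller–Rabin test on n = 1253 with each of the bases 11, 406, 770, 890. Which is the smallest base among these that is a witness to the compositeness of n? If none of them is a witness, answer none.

11

n − 1 = 1252 = 2^2 · 313, so s = 2 and d = 313.
Base 11: x_0 = 11^313 mod 1253 = 634. x_0 is neither 1 nor 1252, so continue squaring. x_1 = 634^2 mod 1253 = 996. Reached i = s−1 = 1 without hitting −1: 11 is a Miller–Rabin witness and 1253 is composite.
Base 406: x_0 = 406^313 mod 1253 = 784. x_0 is neither 1 nor 1252, so continue squaring. x_1 = 784^2 mod 1253 = 686. Reached i = s−1 = 1 without hitting −1: 406 is a Miller–Rabin witness and 1253 is composite.
Base 770: x_0 = 770^313 mod 1253 = 1029. x_0 is neither 1 nor 1252, so continue squaring. x_1 = 1029^2 mod 1253 = 56. Reached i = s−1 = 1 without hitting −1: 770 is a Miller–Rabin witness and 1253 is composite.
Base 890: x_0 = 890^313 mod 1253 = 687. x_0 is neither 1 nor 1252, so continue squaring. x_1 = 687^2 mod 1253 = 841. Reached i = s−1 = 1 without hitting −1: 890 is a Miller–Rabin witness and 1253 is composite.
The smallest witness among the given bases is 11.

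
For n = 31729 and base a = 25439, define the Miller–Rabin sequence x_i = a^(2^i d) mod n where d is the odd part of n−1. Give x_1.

n − 1 = 31728 = 2^4 · 1983, so s = 4 and d = 1983.
x_0 = 25439^1983 mod 31729 = 7613.
x_1 = 7613^2 mod 31729 = 20615.

20615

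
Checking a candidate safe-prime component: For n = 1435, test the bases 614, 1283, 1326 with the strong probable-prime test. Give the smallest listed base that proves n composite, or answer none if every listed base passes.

n − 1 = 1434 = 2^1 · 717, so s = 1 and d = 717.
Base 614: x_0 = 614^717 mod 1435 = 1434. x_0 = 1434 ≡ −1, so 614 is not a witness.
Base 1283: x_0 = 1283^717 mod 1435 = 253. x_0 ∉ {1, 1434} and s = 1, so 1283 is a Miller–Rabin witness and 1435 is composite.
Base 1326: x_0 = 1326^717 mod 1435 = 601. x_0 ∉ {1, 1434} and s = 1, so 1326 is a Miller–Rabin witness and 1435 is composite.
The smallest witness among the given bases is 1283.

1283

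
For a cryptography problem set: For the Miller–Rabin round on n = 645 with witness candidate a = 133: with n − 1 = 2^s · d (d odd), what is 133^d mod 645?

n − 1 = 644 = 2^2 · 161, so s = 2 and d = 161.
By repeated squaring, 133^161 ≡ 388 (mod 645).

388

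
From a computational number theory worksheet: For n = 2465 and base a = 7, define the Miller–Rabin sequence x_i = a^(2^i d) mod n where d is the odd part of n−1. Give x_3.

n − 1 = 2464 = 2^5 · 77, so s = 5 and d = 77.
x_0 = 7^77 mod 2465 = 2437.
x_1 = 2437^2 mod 2465 = 784.
x_2 = 784^2 mod 2465 = 871.
x_3 = 871^2 mod 2465 = 1886.

1886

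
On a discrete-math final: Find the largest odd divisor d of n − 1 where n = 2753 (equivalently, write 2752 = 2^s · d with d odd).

Halving: 2752 → 1376 → 688 → 344 → 172 → 86 → 43; 43 is odd.
So 2752 = 2^6 · 43.

43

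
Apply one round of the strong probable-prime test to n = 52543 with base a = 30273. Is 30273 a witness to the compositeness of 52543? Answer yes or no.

n − 1 = 52542 = 2^1 · 26271, so s = 1 and d = 26271.
x_0 = 30273^26271 mod 52543 = 52542.
x_0 = 52542 ≡ −1, so 30273 is not a witness.

no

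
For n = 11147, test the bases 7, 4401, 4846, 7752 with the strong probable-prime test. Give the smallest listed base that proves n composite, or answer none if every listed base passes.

n − 1 = 11146 = 2^1 · 5573, so s = 1 and d = 5573.
Base 7: x_0 = 7^5573 mod 11147 = 3665. x_0 ∉ {1, 11146} and s = 1, so 7 is a Miller–Rabin witness and 11147 is composite.
Base 4401: x_0 = 4401^5573 mod 11147 = 2555. x_0 ∉ {1, 11146} and s = 1, so 4401 is a Miller–Rabin witness and 11147 is composite.
Base 4846: x_0 = 4846^5573 mod 11147 = 2722. x_0 ∉ {1, 11146} and s = 1, so 4846 is a Miller–Rabin witness and 11147 is composite.
Base 7752: x_0 = 7752^5573 mod 11147 = 5887. x_0 ∉ {1, 11146} and s = 1, so 7752 is a Miller–Rabin witness and 11147 is composite.
The smallest witness among the given bases is 7.

7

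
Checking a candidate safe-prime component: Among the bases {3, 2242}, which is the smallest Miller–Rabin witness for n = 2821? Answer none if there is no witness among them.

n − 1 = 2820 = 2^2 · 705, so s = 2 and d = 705.
Base 3: x_0 = 3^705 mod 2821 = 1301. x_0 is neither 1 nor 2820, so continue squaring. x_1 = 1301^2 mod 2821 = 1. x_1 = 1 but x_0 ≠ ±1, a nontrivial square root of 1 — 3 is a witness and 2821 is composite.
Base 2242: x_0 = 2242^705 mod 2821 = 2605. x_0 is neither 1 nor 2820, so continue squaring. x_1 = 2605^2 mod 2821 = 1520. Reached i = s−1 = 1 without hitting −1: 2242 is a Miller–Rabin witness and 2821 is composite.
The smallest witness among the given bases is 3.

3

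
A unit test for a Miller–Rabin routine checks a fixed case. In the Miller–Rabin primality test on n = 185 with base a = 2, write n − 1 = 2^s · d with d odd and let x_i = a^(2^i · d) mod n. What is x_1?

n − 1 = 184 = 2^3 · 23, so s = 3 and d = 23.
Repeated squaring mod 185: 2^1 ≡ 2, 2^2 ≡ 4, 2^4 ≡ 16, 2^8 ≡ 71, 2^16 ≡ 46.
23 = 16 + 4 + 2 + 1, so 2^23 ≡ 46·16·4·2 ≡ 153 (mod 185).
x_0 = 153.
x_1 = 153^2 mod 185 = 99.

99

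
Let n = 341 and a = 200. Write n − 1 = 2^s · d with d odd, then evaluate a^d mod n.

n − 1 = 340 = 2^2 · 85, so s = 2 and d = 85.
Repeated squaring mod 341: 200^1 ≡ 200, 200^2 ≡ 103, 200^4 ≡ 38, 200^8 ≡ 80, 200^16 ≡ 262, 200^32 ≡ 103, 200^64 ≡ 38.
85 = 64 + 16 + 4 + 1, so 200^85 ≡ 38·262·38·200 ≡ 87 (mod 341).

87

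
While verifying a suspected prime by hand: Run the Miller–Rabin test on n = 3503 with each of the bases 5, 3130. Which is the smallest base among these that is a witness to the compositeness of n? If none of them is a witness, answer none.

n − 1 = 3502 = 2^1 · 1751, so s = 1 and d = 1751.
Base 5: x_0 = 5^1751 mod 3503 = 3497. x_0 ∉ {1, 3502} and s = 1, so 5 is a Miller–Rabin witness and 3503 is composite.
Base 3130: x_0 = 3130^1751 mod 3503 = 1177. x_0 ∉ {1, 3502} and s = 1, so 3130 is a Miller–Rabin witness and 3503 is composite.
The smallest witness among the given bases is 5.

5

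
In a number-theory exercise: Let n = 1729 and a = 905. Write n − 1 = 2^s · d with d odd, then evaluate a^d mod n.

n − 1 = 1728 = 2^6 · 27, so s = 6 and d = 27.
Repeated squaring mod 1729: 905^1 ≡ 905, 905^2 ≡ 1208, 905^4 ≡ 1717, 905^8 ≡ 144, 905^16 ≡ 1717.
27 = 16 + 8 + 2 + 1, so 905^27 ≡ 1717·144·1208·905 ≡ 512 (mod 1729).

512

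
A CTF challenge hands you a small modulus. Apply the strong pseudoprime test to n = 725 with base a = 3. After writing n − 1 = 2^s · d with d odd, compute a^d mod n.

628

n − 1 = 724 = 2^2 · 181, so s = 2 and d = 181.
By repeated squaring, 3^181 ≡ 628 (mod 725).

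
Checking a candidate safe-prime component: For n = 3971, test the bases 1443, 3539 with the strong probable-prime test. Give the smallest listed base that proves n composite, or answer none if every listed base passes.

3539

n − 1 = 3970 = 2^1 · 1985, so s = 1 and d = 1985.
Base 1443: x_0 = 1443^1985 mod 3971 = 3970. x_0 = 3970 ≡ −1, so 1443 is not a witness.
Base 3539: x_0 = 3539^1985 mod 3971 = 978. x_0 ∉ {1, 3970} and s = 1, so 3539 is a Miller–Rabin witness and 3971 is composite.
The smallest witness among the given bases is 3539.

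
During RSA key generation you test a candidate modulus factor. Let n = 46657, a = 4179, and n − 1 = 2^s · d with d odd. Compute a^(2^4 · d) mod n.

1

n − 1 = 46656 = 2^6 · 729, so s = 6 and d = 729.
By repeated squaring, 4179^729 ≡ 21429 (mod 46657).
x_0 = 21429.
x_1 = 21429^2 mod 46657 = 3847.
x_2 = 3847^2 mod 46657 = 9140.
x_3 = 9140^2 mod 46657 = 23570.
x_4 = 23570^2 mod 46657 = 1.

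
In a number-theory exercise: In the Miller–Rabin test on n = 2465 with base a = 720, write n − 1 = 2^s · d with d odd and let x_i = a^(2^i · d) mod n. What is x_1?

610

n − 1 = 2464 = 2^5 · 77, so s = 5 and d = 77.
x_0 = 720^77 mod 2465 = 1625.
x_1 = 1625^2 mod 2465 = 610.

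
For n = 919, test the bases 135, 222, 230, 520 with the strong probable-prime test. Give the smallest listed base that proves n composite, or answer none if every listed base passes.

none

n − 1 = 918 = 2^1 · 459, so s = 1 and d = 459.
Base 135: x_0 = 135^459 mod 919 = 918. x_0 = 918 ≡ −1, so 135 is not a witness.
Base 222: x_0 = 222^459 mod 919 = 1. x_0 = 1, so 222 is not a witness.
Base 230: x_0 = 230^459 mod 919 = 1. x_0 = 1, so 230 is not a witness.
Base 520: x_0 = 520^459 mod 919 = 1. x_0 = 1, so 520 is not a witness.
No listed base is a witness for 919.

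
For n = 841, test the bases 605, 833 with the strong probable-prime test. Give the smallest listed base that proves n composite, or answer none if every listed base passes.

833

n − 1 = 840 = 2^3 · 105, so s = 3 and d = 105.
Base 605: x_0 = 605^105 mod 841 = 1. x_0 = 1, so 605 is not a witness.
Base 833: x_0 = 833^105 mod 841 = 249. x_0 is neither 1 nor 840, so continue squaring. x_1 = 249^2 mod 841 = 608. x_2 = 608^2 mod 841 = 465. Reached i = s−1 = 2 without hitting −1: 833 is a Miller–Rabin witness and 841 is composite.
The smallest witness among the given bases is 833.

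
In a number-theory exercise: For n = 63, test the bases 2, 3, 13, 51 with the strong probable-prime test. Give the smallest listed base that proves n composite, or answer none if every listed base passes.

n − 1 = 62 = 2^1 · 31, so s = 1 and d = 31.
Base 2: x_0 = 2^31 mod 63 = 2. x_0 ∉ {1, 62} and s = 1, so 2 is a Miller–Rabin witness and 63 is composite.
Base 3: x_0 = 3^31 mod 63 = 45. x_0 ∉ {1, 62} and s = 1, so 3 is a Miller–Rabin witness and 63 is composite.
Base 13: x_0 = 13^31 mod 63 = 13. x_0 ∉ {1, 62} and s = 1, so 13 is a Miller–Rabin witness and 63 is composite.
Base 51: x_0 = 51^31 mod 63 = 9. x_0 ∉ {1, 62} and s = 1, so 51 is a Miller–Rabin witness and 63 is composite.
The smallest witness among the given bases is 2.

2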